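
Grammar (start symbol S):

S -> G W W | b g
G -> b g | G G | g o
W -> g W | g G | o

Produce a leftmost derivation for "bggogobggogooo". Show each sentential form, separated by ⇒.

S ⇒ GWW ⇒ GGWW ⇒ GGGWW ⇒ bgGGWW ⇒ bgGGGWW ⇒ bgGGGGWW ⇒ bgGGGGGWW ⇒ bggoGGGGWW ⇒ bggogoGGGWW ⇒ bggogobgGGWW ⇒ bggogobggoGWW ⇒ bggogobggogoWW ⇒ bggogobggogooW ⇒ bggogobggogooo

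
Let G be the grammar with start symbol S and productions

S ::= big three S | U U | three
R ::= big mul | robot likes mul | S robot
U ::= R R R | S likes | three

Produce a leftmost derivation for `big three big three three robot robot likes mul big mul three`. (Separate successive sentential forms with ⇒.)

S ⇒ big three S ⇒ big three U U ⇒ big three R R R U ⇒ big three S robot R R U ⇒ big three big three S robot R R U ⇒ big three big three three robot R R U ⇒ big three big three three robot robot likes mul R U ⇒ big three big three three robot robot likes mul big mul U ⇒ big three big three three robot robot likes mul big mul three

S ⇒ big three S   [S ::= big three S]
big three S ⇒ big three U U   [S ::= U U]
big three U U ⇒ big three R R R U   [U ::= R R R]
big three R R R U ⇒ big three S robot R R U   [R ::= S robot]
big three S robot R R U ⇒ big three big three S robot R R U   [S ::= big three S]
big three big three S robot R R U ⇒ big three big three three robot R R U   [S ::= three]
big three big three three robot R R U ⇒ big three big three three robot robot likes mul R U   [R ::= robot likes mul]
big three big three three robot robot likes mul R U ⇒ big three big three three robot robot likes mul big mul U   [R ::= big mul]
big three big three three robot robot likes mul big mul U ⇒ big three big three three robot robot likes mul big mul three   [U ::= three]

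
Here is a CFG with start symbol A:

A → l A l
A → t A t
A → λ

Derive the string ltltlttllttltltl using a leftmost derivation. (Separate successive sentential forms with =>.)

A => lAl   [A → l A l]
lAl => ltAtl   [A → t A t]
ltAtl => ltlAltl   [A → l A l]
ltlAltl => ltltAtltl   [A → t A t]
ltltAtltl => ltltlAltltl   [A → l A l]
ltltlAltltl => ltltltAtltltl   [A → t A t]
ltltltAtltltl => ltltlttAttltltl   [A → t A t]
ltltlttAttltltl => ltltlttlAlttltltl   [A → l A l]
ltltlttlAlttltltl => ltltlttllttltltl   [A → λ]

A=>lAl=>ltAtl=>ltlAltl=>ltltAtltl=>ltltlAltltl=>ltltltAtltltl=>ltltlttAttltltl=>ltltlttlAlttltltl=>ltltlttllttltltl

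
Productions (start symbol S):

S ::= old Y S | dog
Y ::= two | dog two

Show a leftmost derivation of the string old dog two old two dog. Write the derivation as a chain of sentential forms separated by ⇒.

S ⇒ old Y S   [S ::= old Y S]
old Y S ⇒ old dog two S   [Y ::= dog two]
old dog two S ⇒ old dog two old Y S   [S ::= old Y S]
old dog two old Y S ⇒ old dog two old two S   [Y ::= two]
old dog two old two S ⇒ old dog two old two dog   [S ::= dog]

S ⇒ old Y S ⇒ old dog two S ⇒ old dog two old Y S ⇒ old dog two old two S ⇒ old dog two old two dog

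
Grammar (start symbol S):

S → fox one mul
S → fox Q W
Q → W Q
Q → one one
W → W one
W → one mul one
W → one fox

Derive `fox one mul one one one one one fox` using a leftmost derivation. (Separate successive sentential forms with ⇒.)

S ⇒ fox Q W   [S → fox Q W]
fox Q W ⇒ fox W Q W   [Q → W Q]
fox W Q W ⇒ fox W one Q W   [W → W one]
fox W one Q W ⇒ fox one mul one one Q W   [W → one mul one]
fox one mul one one Q W ⇒ fox one mul one one one one W   [Q → one one]
fox one mul one one one one W ⇒ fox one mul one one one one one fox   [W → one fox]

S ⇒ fox Q W ⇒ fox W Q W ⇒ fox W one Q W ⇒ fox one mul one one Q W ⇒ fox one mul one one one one W ⇒ fox one mul one one one one one fox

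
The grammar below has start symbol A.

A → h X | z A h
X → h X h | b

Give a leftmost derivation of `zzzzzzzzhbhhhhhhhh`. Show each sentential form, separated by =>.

A => zAh   [A → z A h]
zAh => zzAhh   [A → z A h]
zzAhh => zzzAhhh   [A → z A h]
zzzAhhh => zzzzAhhhh   [A → z A h]
zzzzAhhhh => zzzzzAhhhhh   [A → z A h]
zzzzzAhhhhh => zzzzzzAhhhhhh   [A → z A h]
zzzzzzAhhhhhh => zzzzzzzAhhhhhhh   [A → z A h]
zzzzzzzAhhhhhhh => zzzzzzzzAhhhhhhhh   [A → z A h]
zzzzzzzzAhhhhhhhh => zzzzzzzzhXhhhhhhhh   [A → h X]
zzzzzzzzhXhhhhhhhh => zzzzzzzzhbhhhhhhhh   [X → b]

A=>zAh=>zzAhh=>zzzAhhh=>zzzzAhhhh=>zzzzzAhhhhh=>zzzzzzAhhhhhh=>zzzzzzzAhhhhhhh=>zzzzzzzzAhhhhhhhh=>zzzzzzzzhXhhhhhhhh=>zzzzzzzzhbhhhhhhhh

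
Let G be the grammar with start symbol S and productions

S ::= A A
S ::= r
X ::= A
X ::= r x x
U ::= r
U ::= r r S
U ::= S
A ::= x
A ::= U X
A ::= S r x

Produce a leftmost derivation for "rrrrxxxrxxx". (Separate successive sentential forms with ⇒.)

S ⇒ AA ⇒ UXA ⇒ rrSXA ⇒ rrAAXA ⇒ rrUXAXA ⇒ rrrXAXA ⇒ rrrrxxAXA ⇒ rrrrxxxXA ⇒ rrrrxxxrxxA ⇒ rrrrxxxrxxx

S ⇒ AA   [S ::= A A]
AA ⇒ UXA   [A ::= U X]
UXA ⇒ rrSXA   [U ::= r r S]
rrSXA ⇒ rrAAXA   [S ::= A A]
rrAAXA ⇒ rrUXAXA   [A ::= U X]
rrUXAXA ⇒ rrrXAXA   [U ::= r]
rrrXAXA ⇒ rrrrxxAXA   [X ::= r x x]
rrrrxxAXA ⇒ rrrrxxxXA   [A ::= x]
rrrrxxxXA ⇒ rrrrxxxrxxA   [X ::= r x x]
rrrrxxxrxxA ⇒ rrrrxxxrxxx   [A ::= x]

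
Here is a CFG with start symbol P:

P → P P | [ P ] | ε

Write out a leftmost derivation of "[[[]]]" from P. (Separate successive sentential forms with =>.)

P => PP => PPP => PPPP => [P]PPP => [[P]]PPP => [[[P]]]PPP => [[[]]]PPP => [[[]]]PP => [[[]]]P => [[[]]]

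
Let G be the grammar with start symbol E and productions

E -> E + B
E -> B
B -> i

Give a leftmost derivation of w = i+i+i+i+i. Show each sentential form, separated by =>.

E => E+B => E+B+B => E+B+B+B => E+B+B+B+B => B+B+B+B+B => i+B+B+B+B => i+i+B+B+B => i+i+i+B+B => i+i+i+i+B => i+i+i+i+i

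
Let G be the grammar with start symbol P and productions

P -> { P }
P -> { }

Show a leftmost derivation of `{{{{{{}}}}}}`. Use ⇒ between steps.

P⇒{P}⇒{{P}}⇒{{{P}}}⇒{{{{P}}}}⇒{{{{{P}}}}}⇒{{{{{{}}}}}}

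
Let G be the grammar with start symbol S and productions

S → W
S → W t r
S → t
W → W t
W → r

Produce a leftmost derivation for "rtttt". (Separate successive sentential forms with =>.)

S => W   [S → W]
W => Wt   [W → W t]
Wt => Wtt   [W → W t]
Wtt => Wttt   [W → W t]
Wttt => Wtttt   [W → W t]
Wtttt => rtttt   [W → r]

S => W => Wt => Wtt => Wttt => Wtttt => rtttt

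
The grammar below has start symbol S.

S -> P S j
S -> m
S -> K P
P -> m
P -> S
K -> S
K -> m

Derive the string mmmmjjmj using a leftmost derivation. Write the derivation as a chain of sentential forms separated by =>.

S=>PSj=>SSj=>PSjSj=>SSjSj=>mSjSj=>mPSjjSj=>mSSjjSj=>mmSjjSj=>mmKPjjSj=>mmmPjjSj=>mmmmjjSj=>mmmmjjmj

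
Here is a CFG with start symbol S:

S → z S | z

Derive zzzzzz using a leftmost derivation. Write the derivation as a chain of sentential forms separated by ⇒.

S⇒zS⇒zzS⇒zzzS⇒zzzzS⇒zzzzzS⇒zzzzzz

S ⇒ zS   [S → z S]
zS ⇒ zzS   [S → z S]
zzS ⇒ zzzS   [S → z S]
zzzS ⇒ zzzzS   [S → z S]
zzzzS ⇒ zzzzzS   [S → z S]
zzzzzS ⇒ zzzzzz   [S → z]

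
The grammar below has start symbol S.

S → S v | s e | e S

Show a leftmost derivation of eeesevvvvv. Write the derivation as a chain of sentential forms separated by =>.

S => Sv   [S → S v]
Sv => Svv   [S → S v]
Svv => Svvv   [S → S v]
Svvv => eSvvv   [S → e S]
eSvvv => eeSvvv   [S → e S]
eeSvvv => eeeSvvv   [S → e S]
eeeSvvv => eeeSvvvv   [S → S v]
eeeSvvvv => eeeSvvvvv   [S → S v]
eeeSvvvvv => eeesevvvvv   [S → s e]

S => Sv => Svv => Svvv => eSvvv => eeSvvv => eeeSvvv => eeeSvvvv => eeeSvvvvv => eeesevvvvv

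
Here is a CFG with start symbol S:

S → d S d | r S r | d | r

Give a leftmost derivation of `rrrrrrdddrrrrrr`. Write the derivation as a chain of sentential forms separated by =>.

S => rSr => rrSrr => rrrSrrr => rrrrSrrrr => rrrrrSrrrrr => rrrrrrSrrrrrr => rrrrrrdSdrrrrrr => rrrrrrdddrrrrrr

S => rSr   [S → r S r]
rSr => rrSrr   [S → r S r]
rrSrr => rrrSrrr   [S → r S r]
rrrSrrr => rrrrSrrrr   [S → r S r]
rrrrSrrrr => rrrrrSrrrrr   [S → r S r]
rrrrrSrrrrr => rrrrrrSrrrrrr   [S → r S r]
rrrrrrSrrrrrr => rrrrrrdSdrrrrrr   [S → d S d]
rrrrrrdSdrrrrrr => rrrrrrdddrrrrrr   [S → d]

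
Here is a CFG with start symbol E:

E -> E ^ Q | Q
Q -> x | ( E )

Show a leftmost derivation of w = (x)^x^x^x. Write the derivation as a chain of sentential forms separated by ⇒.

E ⇒ E^Q   [E -> E ^ Q]
E^Q ⇒ E^Q^Q   [E -> E ^ Q]
E^Q^Q ⇒ E^Q^Q^Q   [E -> E ^ Q]
E^Q^Q^Q ⇒ Q^Q^Q^Q   [E -> Q]
Q^Q^Q^Q ⇒ (E)^Q^Q^Q   [Q -> ( E )]
(E)^Q^Q^Q ⇒ (Q)^Q^Q^Q   [E -> Q]
(Q)^Q^Q^Q ⇒ (x)^Q^Q^Q   [Q -> x]
(x)^Q^Q^Q ⇒ (x)^x^Q^Q   [Q -> x]
(x)^x^Q^Q ⇒ (x)^x^x^Q   [Q -> x]
(x)^x^x^Q ⇒ (x)^x^x^x   [Q -> x]

E ⇒ E^Q ⇒ E^Q^Q ⇒ E^Q^Q^Q ⇒ Q^Q^Q^Q ⇒ (E)^Q^Q^Q ⇒ (Q)^Q^Q^Q ⇒ (x)^Q^Q^Q ⇒ (x)^x^Q^Q ⇒ (x)^x^x^Q ⇒ (x)^x^x^x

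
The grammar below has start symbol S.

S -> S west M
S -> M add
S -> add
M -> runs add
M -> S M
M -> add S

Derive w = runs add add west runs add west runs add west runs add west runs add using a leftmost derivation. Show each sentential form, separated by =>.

S => S west M   [S -> S west M]
S west M => S west M west M   [S -> S west M]
S west M west M => S west M west M west M   [S -> S west M]
S west M west M west M => S west M west M west M west M   [S -> S west M]
S west M west M west M west M => M add west M west M west M west M   [S -> M add]
M add west M west M west M west M => runs add add west M west M west M west M   [M -> runs add]
runs add add west M west M west M west M => runs add add west runs add west M west M west M   [M -> runs add]
runs add add west runs add west M west M west M => runs add add west runs add west runs add west M west M   [M -> runs add]
runs add add west runs add west runs add west M west M => runs add add west runs add west runs add west runs add west M   [M -> runs add]
runs add add west runs add west runs add west runs add west M => runs add add west runs add west runs add west runs add west runs add   [M -> runs add]

S => S west M => S west M west M => S west M west M west M => S west M west M west M west M => M add west M west M west M west M => runs add add west M west M west M west M => runs add add west runs add west M west M west M => runs add add west runs add west runs add west M west M => runs add add west runs add west runs add west runs add west M => runs add add west runs add west runs add west runs add west runs add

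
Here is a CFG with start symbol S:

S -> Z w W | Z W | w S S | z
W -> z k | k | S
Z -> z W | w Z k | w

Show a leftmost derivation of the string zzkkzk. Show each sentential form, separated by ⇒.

S ⇒ ZW   [S -> Z W]
ZW ⇒ zWW   [Z -> z W]
zWW ⇒ zSW   [W -> S]
zSW ⇒ zZWW   [S -> Z W]
zZWW ⇒ zzWWW   [Z -> z W]
zzWWW ⇒ zzkWW   [W -> k]
zzkWW ⇒ zzkkW   [W -> k]
zzkkW ⇒ zzkkzk   [W -> z k]

S⇒ZW⇒zWW⇒zSW⇒zZWW⇒zzWWW⇒zzkWW⇒zzkkW⇒zzkkzk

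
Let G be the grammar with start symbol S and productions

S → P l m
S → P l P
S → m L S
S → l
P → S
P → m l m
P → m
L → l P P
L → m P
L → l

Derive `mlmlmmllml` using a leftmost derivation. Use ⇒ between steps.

S ⇒ PlP ⇒ mlmlP ⇒ mlmlS ⇒ mlmlmLS ⇒ mlmlmmPS ⇒ mlmlmmSS ⇒ mlmlmmPlmS ⇒ mlmlmmSlmS ⇒ mlmlmmllmS ⇒ mlmlmmllml

S ⇒ PlP   [S → P l P]
PlP ⇒ mlmlP   [P → m l m]
mlmlP ⇒ mlmlS   [P → S]
mlmlS ⇒ mlmlmLS   [S → m L S]
mlmlmLS ⇒ mlmlmmPS   [L → m P]
mlmlmmPS ⇒ mlmlmmSS   [P → S]
mlmlmmSS ⇒ mlmlmmPlmS   [S → P l m]
mlmlmmPlmS ⇒ mlmlmmSlmS   [P → S]
mlmlmmSlmS ⇒ mlmlmmllmS   [S → l]
mlmlmmllmS ⇒ mlmlmmllml   [S → l]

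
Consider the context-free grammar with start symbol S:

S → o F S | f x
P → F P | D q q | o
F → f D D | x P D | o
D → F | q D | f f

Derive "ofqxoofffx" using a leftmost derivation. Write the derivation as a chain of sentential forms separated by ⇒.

S ⇒ oFS   [S → o F S]
oFS ⇒ ofDDS   [F → f D D]
ofDDS ⇒ ofqDDS   [D → q D]
ofqDDS ⇒ ofqFDS   [D → F]
ofqFDS ⇒ ofqxPDDS   [F → x P D]
ofqxPDDS ⇒ ofqxoDDS   [P → o]
ofqxoDDS ⇒ ofqxoFDS   [D → F]
ofqxoFDS ⇒ ofqxooDS   [F → o]
ofqxooDS ⇒ ofqxooffS   [D → f f]
ofqxooffS ⇒ ofqxoofffx   [S → f x]

S ⇒ oFS ⇒ ofDDS ⇒ ofqDDS ⇒ ofqFDS ⇒ ofqxPDDS ⇒ ofqxoDDS ⇒ ofqxoFDS ⇒ ofqxooDS ⇒ ofqxooffS ⇒ ofqxoofffx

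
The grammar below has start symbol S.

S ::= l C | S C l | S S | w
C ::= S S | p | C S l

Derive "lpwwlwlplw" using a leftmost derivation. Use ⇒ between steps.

S⇒SS⇒SClS⇒lCClS⇒lCSlClS⇒lCSlSlClS⇒lpSlSlClS⇒lpSSlSlClS⇒lpwSlSlClS⇒lpwwlSlClS⇒lpwwlwlClS⇒lpwwlwlplS⇒lpwwlwlplw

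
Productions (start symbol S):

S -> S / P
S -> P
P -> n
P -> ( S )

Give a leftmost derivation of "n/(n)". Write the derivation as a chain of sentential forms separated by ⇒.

S ⇒ S/P   [S -> S / P]
S/P ⇒ P/P   [S -> P]
P/P ⇒ n/P   [P -> n]
n/P ⇒ n/(S)   [P -> ( S )]
n/(S) ⇒ n/(P)   [S -> P]
n/(P) ⇒ n/(n)   [P -> n]

S⇒S/P⇒P/P⇒n/P⇒n/(S)⇒n/(P)⇒n/(n)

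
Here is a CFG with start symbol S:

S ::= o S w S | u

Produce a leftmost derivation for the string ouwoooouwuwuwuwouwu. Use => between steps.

S => oSwS => ouwS => ouwoSwS => ouwooSwSwS => ouwoooSwSwSwS => ouwooooSwSwSwSwS => ouwoooouwSwSwSwS => ouwoooouwuwSwSwS => ouwoooouwuwuwSwS => ouwoooouwuwuwuwS => ouwoooouwuwuwuwoSwS => ouwoooouwuwuwuwouwS => ouwoooouwuwuwuwouwu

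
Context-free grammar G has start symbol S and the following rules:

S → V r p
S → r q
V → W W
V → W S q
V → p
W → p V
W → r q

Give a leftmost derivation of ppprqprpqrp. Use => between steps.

S => Vrp => WSqrp => pVSqrp => pWWSqrp => ppVWSqrp => pppWSqrp => ppprqSqrp => ppprqVrpqrp => ppprqprpqrp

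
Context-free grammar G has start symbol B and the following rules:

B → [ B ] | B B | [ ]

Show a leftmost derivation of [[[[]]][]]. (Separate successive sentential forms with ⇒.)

B⇒[B]⇒[BB]⇒[[B]B]⇒[[[B]]B]⇒[[[[]]]B]⇒[[[[]]][]]

B ⇒ [B]   [B → [ B ]]
[B] ⇒ [BB]   [B → B B]
[BB] ⇒ [[B]B]   [B → [ B ]]
[[B]B] ⇒ [[[B]]B]   [B → [ B ]]
[[[B]]B] ⇒ [[[[]]]B]   [B → [ ]]
[[[[]]]B] ⇒ [[[[]]][]]   [B → [ ]]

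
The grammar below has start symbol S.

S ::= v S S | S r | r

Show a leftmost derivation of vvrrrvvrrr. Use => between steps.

S => vSS   [S ::= v S S]
vSS => vvSSS   [S ::= v S S]
vvSSS => vvSrSS   [S ::= S r]
vvSrSS => vvrrSS   [S ::= r]
vvrrSS => vvrrrS   [S ::= r]
vvrrrS => vvrrrvSS   [S ::= v S S]
vvrrrvSS => vvrrrvvSSS   [S ::= v S S]
vvrrrvvSSS => vvrrrvvrSS   [S ::= r]
vvrrrvvrSS => vvrrrvvrrS   [S ::= r]
vvrrrvvrrS => vvrrrvvrrr   [S ::= r]

S=>vSS=>vvSSS=>vvSrSS=>vvrrSS=>vvrrrS=>vvrrrvSS=>vvrrrvvSSS=>vvrrrvvrSS=>vvrrrvvrrS=>vvrrrvvrrr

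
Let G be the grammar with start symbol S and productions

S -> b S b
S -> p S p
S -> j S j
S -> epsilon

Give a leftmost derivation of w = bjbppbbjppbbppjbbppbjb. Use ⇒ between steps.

S ⇒ bSb   [S -> b S b]
bSb ⇒ bjSjb   [S -> j S j]
bjSjb ⇒ bjbSbjb   [S -> b S b]
bjbSbjb ⇒ bjbpSpbjb   [S -> p S p]
bjbpSpbjb ⇒ bjbppSppbjb   [S -> p S p]
bjbppSppbjb ⇒ bjbppbSbppbjb   [S -> b S b]
bjbppbSbppbjb ⇒ bjbppbbSbbppbjb   [S -> b S b]
bjbppbbSbbppbjb ⇒ bjbppbbjSjbbppbjb   [S -> j S j]
bjbppbbjSjbbppbjb ⇒ bjbppbbjpSpjbbppbjb   [S -> p S p]
bjbppbbjpSpjbbppbjb ⇒ bjbppbbjppSppjbbppbjb   [S -> p S p]
bjbppbbjppSppjbbppbjb ⇒ bjbppbbjppbSbppjbbppbjb   [S -> b S b]
bjbppbbjppbSbppjbbppbjb ⇒ bjbppbbjppbbppjbbppbjb   [S -> epsilon]

S⇒bSb⇒bjSjb⇒bjbSbjb⇒bjbpSpbjb⇒bjbppSppbjb⇒bjbppbSbppbjb⇒bjbppbbSbbppbjb⇒bjbppbbjSjbbppbjb⇒bjbppbbjpSpjbbppbjb⇒bjbppbbjppSppjbbppbjb⇒bjbppbbjppbSbppjbbppbjb⇒bjbppbbjppbbppjbbppbjb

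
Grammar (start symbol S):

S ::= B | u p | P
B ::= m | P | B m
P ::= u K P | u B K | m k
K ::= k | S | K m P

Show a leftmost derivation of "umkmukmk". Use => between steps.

S => B => P => uBK => umK => umKmP => umkmP => umkmuKP => umkmukP => umkmukmk

S => B   [S ::= B]
B => P   [B ::= P]
P => uBK   [P ::= u B K]
uBK => umK   [B ::= m]
umK => umKmP   [K ::= K m P]
umKmP => umkmP   [K ::= k]
umkmP => umkmuKP   [P ::= u K P]
umkmuKP => umkmukP   [K ::= k]
umkmukP => umkmukmk   [P ::= m k]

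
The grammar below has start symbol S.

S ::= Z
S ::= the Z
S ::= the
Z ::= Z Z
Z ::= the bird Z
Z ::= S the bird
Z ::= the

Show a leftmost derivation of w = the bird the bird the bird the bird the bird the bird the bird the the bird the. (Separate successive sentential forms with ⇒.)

S ⇒ Z ⇒ the bird Z ⇒ the bird the bird Z ⇒ the bird the bird the bird Z ⇒ the bird the bird the bird the bird Z ⇒ the bird the bird the bird the bird Z Z ⇒ the bird the bird the bird the bird the bird Z Z ⇒ the bird the bird the bird the bird the bird the bird Z Z ⇒ the bird the bird the bird the bird the bird the bird the bird Z Z ⇒ the bird the bird the bird the bird the bird the bird the bird S the bird Z ⇒ the bird the bird the bird the bird the bird the bird the bird the the bird Z ⇒ the bird the bird the bird the bird the bird the bird the bird the the bird the

S ⇒ Z   [S ::= Z]
Z ⇒ the bird Z   [Z ::= the bird Z]
the bird Z ⇒ the bird the bird Z   [Z ::= the bird Z]
the bird the bird Z ⇒ the bird the bird the bird Z   [Z ::= the bird Z]
the bird the bird the bird Z ⇒ the bird the bird the bird the bird Z   [Z ::= the bird Z]
the bird the bird the bird the bird Z ⇒ the bird the bird the bird the bird Z Z   [Z ::= Z Z]
the bird the bird the bird the bird Z Z ⇒ the bird the bird the bird the bird the bird Z Z   [Z ::= the bird Z]
the bird the bird the bird the bird the bird Z Z ⇒ the bird the bird the bird the bird the bird the bird Z Z   [Z ::= the bird Z]
the bird the bird the bird the bird the bird the bird Z Z ⇒ the bird the bird the bird the bird the bird the bird the bird Z Z   [Z ::= the bird Z]
the bird the bird the bird the bird the bird the bird the bird Z Z ⇒ the bird the bird the bird the bird the bird the bird the bird S the bird Z   [Z ::= S the bird]
the bird the bird the bird the bird the bird the bird the bird S the bird Z ⇒ the bird the bird the bird the bird the bird the bird the bird the the bird Z   [S ::= the]
the bird the bird the bird the bird the bird the bird the bird the the bird Z ⇒ the bird the bird the bird the bird the bird the bird the bird the the bird the   [Z ::= the]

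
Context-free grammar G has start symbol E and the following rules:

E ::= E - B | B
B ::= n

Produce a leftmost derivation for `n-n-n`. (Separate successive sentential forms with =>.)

E => E-B => E-B-B => B-B-B => n-B-B => n-n-B => n-n-n

E => E-B   [E ::= E - B]
E-B => E-B-B   [E ::= E - B]
E-B-B => B-B-B   [E ::= B]
B-B-B => n-B-B   [B ::= n]
n-B-B => n-n-B   [B ::= n]
n-n-B => n-n-n   [B ::= n]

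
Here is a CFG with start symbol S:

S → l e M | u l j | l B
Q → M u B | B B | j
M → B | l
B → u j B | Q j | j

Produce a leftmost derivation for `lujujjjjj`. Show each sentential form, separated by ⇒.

S ⇒ lB   [S → l B]
lB ⇒ lujB   [B → u j B]
lujB ⇒ lujujB   [B → u j B]
lujujB ⇒ lujujQj   [B → Q j]
lujujQj ⇒ lujujBBj   [Q → B B]
lujujBBj ⇒ lujujjBj   [B → j]
lujujjBj ⇒ lujujjQjj   [B → Q j]
lujujjQjj ⇒ lujujjjjj   [Q → j]

S ⇒ lB ⇒ lujB ⇒ lujujB ⇒ lujujQj ⇒ lujujBBj ⇒ lujujjBj ⇒ lujujjQjj ⇒ lujujjjjj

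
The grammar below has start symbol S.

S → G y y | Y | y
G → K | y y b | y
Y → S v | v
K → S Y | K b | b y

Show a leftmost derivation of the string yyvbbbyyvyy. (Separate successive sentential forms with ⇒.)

S ⇒ Gyy ⇒ Kyy ⇒ SYyy ⇒ GyyYyy ⇒ KyyYyy ⇒ KbyyYyy ⇒ KbbyyYyy ⇒ KbbbyyYyy ⇒ SYbbbyyYyy ⇒ yYbbbyyYyy ⇒ ySvbbbyyYyy ⇒ yyvbbbyyYyy ⇒ yyvbbbyyvyy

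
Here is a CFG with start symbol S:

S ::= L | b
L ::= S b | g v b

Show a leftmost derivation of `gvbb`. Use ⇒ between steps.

S⇒L⇒Sb⇒Lb⇒gvbb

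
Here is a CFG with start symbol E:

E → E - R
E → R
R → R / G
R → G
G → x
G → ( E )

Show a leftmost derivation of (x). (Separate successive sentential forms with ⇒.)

E ⇒ R ⇒ G ⇒ (E) ⇒ (R) ⇒ (G) ⇒ (x)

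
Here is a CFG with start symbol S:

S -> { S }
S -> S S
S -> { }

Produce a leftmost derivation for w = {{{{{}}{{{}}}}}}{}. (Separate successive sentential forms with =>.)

S => SS   [S -> S S]
SS => {S}S   [S -> { S }]
{S}S => {{S}}S   [S -> { S }]
{{S}}S => {{{S}}}S   [S -> { S }]
{{{S}}}S => {{{SS}}}S   [S -> S S]
{{{SS}}}S => {{{{S}S}}}S   [S -> { S }]
{{{{S}S}}}S => {{{{{}}S}}}S   [S -> { }]
{{{{{}}S}}}S => {{{{{}}{S}}}}S   [S -> { S }]
{{{{{}}{S}}}}S => {{{{{}}{{S}}}}}S   [S -> { S }]
{{{{{}}{{S}}}}}S => {{{{{}}{{{}}}}}}S   [S -> { }]
{{{{{}}{{{}}}}}}S => {{{{{}}{{{}}}}}}{}   [S -> { }]

S=>SS=>{S}S=>{{S}}S=>{{{S}}}S=>{{{SS}}}S=>{{{{S}S}}}S=>{{{{{}}S}}}S=>{{{{{}}{S}}}}S=>{{{{{}}{{S}}}}}S=>{{{{{}}{{{}}}}}}S=>{{{{{}}{{{}}}}}}{}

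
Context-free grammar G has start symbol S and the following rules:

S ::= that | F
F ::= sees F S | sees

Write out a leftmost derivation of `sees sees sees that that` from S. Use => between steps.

S => F => sees F S => sees sees F S S => sees sees sees S S => sees sees sees that S => sees sees sees that that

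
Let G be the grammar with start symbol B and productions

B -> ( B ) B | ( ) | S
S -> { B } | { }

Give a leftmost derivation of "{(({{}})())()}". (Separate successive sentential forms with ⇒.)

B ⇒ S ⇒ {B} ⇒ {(B)B} ⇒ {((B)B)B} ⇒ {((S)B)B} ⇒ {(({B})B)B} ⇒ {(({S})B)B} ⇒ {(({{}})B)B} ⇒ {(({{}})())B} ⇒ {(({{}})())()}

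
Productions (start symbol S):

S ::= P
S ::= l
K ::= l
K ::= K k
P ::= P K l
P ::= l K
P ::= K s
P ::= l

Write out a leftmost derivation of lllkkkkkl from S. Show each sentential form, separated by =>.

S => P => PKl => lKKl => llKl => llKkl => llKkkl => llKkkkl => llKkkkkl => llKkkkkkl => lllkkkkkl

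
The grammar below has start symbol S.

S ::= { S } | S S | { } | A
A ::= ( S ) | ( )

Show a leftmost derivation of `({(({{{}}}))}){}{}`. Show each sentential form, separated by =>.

S => SS => AS => (S)S => ({S})S => ({A})S => ({(S)})S => ({(A)})S => ({((S))})S => ({(({S}))})S => ({(({{S}}))})S => ({(({{{}}}))})S => ({(({{{}}}))})SS => ({(({{{}}}))}){}S => ({(({{{}}}))}){}{}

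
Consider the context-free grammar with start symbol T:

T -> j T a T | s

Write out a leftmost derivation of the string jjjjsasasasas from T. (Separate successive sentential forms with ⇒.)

T ⇒ jTaT ⇒ jjTaTaT ⇒ jjjTaTaTaT ⇒ jjjjTaTaTaTaT ⇒ jjjjsaTaTaTaT ⇒ jjjjsasaTaTaT ⇒ jjjjsasasaTaT ⇒ jjjjsasasasaT ⇒ jjjjsasasasas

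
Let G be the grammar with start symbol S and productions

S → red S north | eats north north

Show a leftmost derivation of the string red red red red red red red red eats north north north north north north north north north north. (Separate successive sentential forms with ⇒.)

S ⇒ red S north ⇒ red red S north north ⇒ red red red S north north north ⇒ red red red red S north north north north ⇒ red red red red red S north north north north north ⇒ red red red red red red S north north north north north north ⇒ red red red red red red red S north north north north north north north ⇒ red red red red red red red red S north north north north north north north north ⇒ red red red red red red red red eats north north north north north north north north north north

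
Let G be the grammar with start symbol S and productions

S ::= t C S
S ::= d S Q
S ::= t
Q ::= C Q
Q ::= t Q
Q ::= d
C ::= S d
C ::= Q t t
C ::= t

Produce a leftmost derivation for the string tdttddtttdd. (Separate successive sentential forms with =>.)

S => tCS   [S ::= t C S]
tCS => tQttS   [C ::= Q t t]
tQttS => tdttS   [Q ::= d]
tdttS => tdttdSQ   [S ::= d S Q]
tdttdSQ => tdttddSQQ   [S ::= d S Q]
tdttddSQQ => tdttddtCSQQ   [S ::= t C S]
tdttddtCSQQ => tdttddttSQQ   [C ::= t]
tdttddttSQQ => tdttddtttQQ   [S ::= t]
tdttddtttQQ => tdttddtttdQ   [Q ::= d]
tdttddtttdQ => tdttddtttdd   [Q ::= d]

S => tCS => tQttS => tdttS => tdttdSQ => tdttddSQQ => tdttddtCSQQ => tdttddttSQQ => tdttddtttQQ => tdttddtttdQ => tdttddtttdd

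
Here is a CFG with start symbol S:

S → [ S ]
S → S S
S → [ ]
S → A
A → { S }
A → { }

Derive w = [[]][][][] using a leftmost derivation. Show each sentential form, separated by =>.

S => SS => SSS => SSSS => [S]SSS => [[]]SSS => [[]][]SS => [[]][][]S => [[]][][][]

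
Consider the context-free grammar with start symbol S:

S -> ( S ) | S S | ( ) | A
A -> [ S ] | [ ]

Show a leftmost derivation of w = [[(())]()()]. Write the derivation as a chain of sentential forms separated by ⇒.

S ⇒ A ⇒ [S] ⇒ [SS] ⇒ [AS] ⇒ [[S]S] ⇒ [[(S)]S] ⇒ [[(())]S] ⇒ [[(())]SS] ⇒ [[(())]()S] ⇒ [[(())]()()]

S ⇒ A   [S -> A]
A ⇒ [S]   [A -> [ S ]]
[S] ⇒ [SS]   [S -> S S]
[SS] ⇒ [AS]   [S -> A]
[AS] ⇒ [[S]S]   [A -> [ S ]]
[[S]S] ⇒ [[(S)]S]   [S -> ( S )]
[[(S)]S] ⇒ [[(())]S]   [S -> ( )]
[[(())]S] ⇒ [[(())]SS]   [S -> S S]
[[(())]SS] ⇒ [[(())]()S]   [S -> ( )]
[[(())]()S] ⇒ [[(())]()()]   [S -> ( )]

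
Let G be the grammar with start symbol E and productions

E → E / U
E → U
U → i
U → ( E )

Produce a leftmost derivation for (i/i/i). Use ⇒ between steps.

E ⇒ U ⇒ (E) ⇒ (E/U) ⇒ (E/U/U) ⇒ (U/U/U) ⇒ (i/U/U) ⇒ (i/i/U) ⇒ (i/i/i)

E ⇒ U   [E → U]
U ⇒ (E)   [U → ( E )]
(E) ⇒ (E/U)   [E → E / U]
(E/U) ⇒ (E/U/U)   [E → E / U]
(E/U/U) ⇒ (U/U/U)   [E → U]
(U/U/U) ⇒ (i/U/U)   [U → i]
(i/U/U) ⇒ (i/i/U)   [U → i]
(i/i/U) ⇒ (i/i/i)   [U → i]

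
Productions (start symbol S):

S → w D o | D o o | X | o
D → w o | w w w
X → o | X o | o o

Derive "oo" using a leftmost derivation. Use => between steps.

S => X => Xo => oo

S => X   [S → X]
X => Xo   [X → X o]
Xo => oo   [X → o]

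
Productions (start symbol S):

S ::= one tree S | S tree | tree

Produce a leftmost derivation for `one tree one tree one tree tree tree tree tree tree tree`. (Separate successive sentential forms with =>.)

S => S tree   [S ::= S tree]
S tree => S tree tree   [S ::= S tree]
S tree tree => one tree S tree tree   [S ::= one tree S]
one tree S tree tree => one tree S tree tree tree   [S ::= S tree]
one tree S tree tree tree => one tree S tree tree tree tree   [S ::= S tree]
one tree S tree tree tree tree => one tree one tree S tree tree tree tree   [S ::= one tree S]
one tree one tree S tree tree tree tree => one tree one tree S tree tree tree tree tree   [S ::= S tree]
one tree one tree S tree tree tree tree tree => one tree one tree one tree S tree tree tree tree tree   [S ::= one tree S]
one tree one tree one tree S tree tree tree tree tree => one tree one tree one tree tree tree tree tree tree tree   [S ::= tree]

S => S tree => S tree tree => one tree S tree tree => one tree S tree tree tree => one tree S tree tree tree tree => one tree one tree S tree tree tree tree => one tree one tree S tree tree tree tree tree => one tree one tree one tree S tree tree tree tree tree => one tree one tree one tree tree tree tree tree tree tree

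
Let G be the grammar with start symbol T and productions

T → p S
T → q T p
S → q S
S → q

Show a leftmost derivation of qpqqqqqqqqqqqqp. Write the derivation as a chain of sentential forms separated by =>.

T => qTp => qpSp => qpqSp => qpqqSp => qpqqqSp => qpqqqqSp => qpqqqqqSp => qpqqqqqqSp => qpqqqqqqqSp => qpqqqqqqqqSp => qpqqqqqqqqqSp => qpqqqqqqqqqqSp => qpqqqqqqqqqqqSp => qpqqqqqqqqqqqqp

T => qTp   [T → q T p]
qTp => qpSp   [T → p S]
qpSp => qpqSp   [S → q S]
qpqSp => qpqqSp   [S → q S]
qpqqSp => qpqqqSp   [S → q S]
qpqqqSp => qpqqqqSp   [S → q S]
qpqqqqSp => qpqqqqqSp   [S → q S]
qpqqqqqSp => qpqqqqqqSp   [S → q S]
qpqqqqqqSp => qpqqqqqqqSp   [S → q S]
qpqqqqqqqSp => qpqqqqqqqqSp   [S → q S]
qpqqqqqqqqSp => qpqqqqqqqqqSp   [S → q S]
qpqqqqqqqqqSp => qpqqqqqqqqqqSp   [S → q S]
qpqqqqqqqqqqSp => qpqqqqqqqqqqqSp   [S → q S]
qpqqqqqqqqqqqSp => qpqqqqqqqqqqqqp   [S → q]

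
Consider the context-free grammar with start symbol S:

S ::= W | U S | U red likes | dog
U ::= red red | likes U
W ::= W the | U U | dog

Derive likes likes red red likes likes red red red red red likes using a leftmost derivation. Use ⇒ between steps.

S ⇒ U S ⇒ likes U S ⇒ likes likes U S ⇒ likes likes red red S ⇒ likes likes red red U S ⇒ likes likes red red likes U S ⇒ likes likes red red likes likes U S ⇒ likes likes red red likes likes red red S ⇒ likes likes red red likes likes red red U red likes ⇒ likes likes red red likes likes red red red red red likes

S ⇒ U S   [S ::= U S]
U S ⇒ likes U S   [U ::= likes U]
likes U S ⇒ likes likes U S   [U ::= likes U]
likes likes U S ⇒ likes likes red red S   [U ::= red red]
likes likes red red S ⇒ likes likes red red U S   [S ::= U S]
likes likes red red U S ⇒ likes likes red red likes U S   [U ::= likes U]
likes likes red red likes U S ⇒ likes likes red red likes likes U S   [U ::= likes U]
likes likes red red likes likes U S ⇒ likes likes red red likes likes red red S   [U ::= red red]
likes likes red red likes likes red red S ⇒ likes likes red red likes likes red red U red likes   [S ::= U red likes]
likes likes red red likes likes red red U red likes ⇒ likes likes red red likes likes red red red red red likes   [U ::= red red]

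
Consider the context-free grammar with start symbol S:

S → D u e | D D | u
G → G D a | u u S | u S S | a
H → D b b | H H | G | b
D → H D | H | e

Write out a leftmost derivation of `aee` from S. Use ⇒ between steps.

S ⇒ DD ⇒ HDD ⇒ GDD ⇒ aDD ⇒ aeD ⇒ aee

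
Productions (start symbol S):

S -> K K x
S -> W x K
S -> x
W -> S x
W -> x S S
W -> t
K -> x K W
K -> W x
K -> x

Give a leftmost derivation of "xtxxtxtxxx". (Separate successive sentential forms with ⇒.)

S ⇒ WxK ⇒ xSSxK ⇒ xWxKSxK ⇒ xtxKSxK ⇒ xtxxKWSxK ⇒ xtxxWxWSxK ⇒ xtxxtxWSxK ⇒ xtxxtxtSxK ⇒ xtxxtxtxxK ⇒ xtxxtxtxxx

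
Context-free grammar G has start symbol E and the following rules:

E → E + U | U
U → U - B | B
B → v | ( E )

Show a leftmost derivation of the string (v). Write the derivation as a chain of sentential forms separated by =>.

E=>U=>B=>(E)=>(U)=>(B)=>(v)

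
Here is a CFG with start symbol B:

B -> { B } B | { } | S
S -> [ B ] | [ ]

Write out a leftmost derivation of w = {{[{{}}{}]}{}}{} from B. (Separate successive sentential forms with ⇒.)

B ⇒ {B}B ⇒ {{B}B}B ⇒ {{S}B}B ⇒ {{[B]}B}B ⇒ {{[{B}B]}B}B ⇒ {{[{{}}B]}B}B ⇒ {{[{{}}{}]}B}B ⇒ {{[{{}}{}]}{}}B ⇒ {{[{{}}{}]}{}}{}

B ⇒ {B}B   [B -> { B } B]
{B}B ⇒ {{B}B}B   [B -> { B } B]
{{B}B}B ⇒ {{S}B}B   [B -> S]
{{S}B}B ⇒ {{[B]}B}B   [S -> [ B ]]
{{[B]}B}B ⇒ {{[{B}B]}B}B   [B -> { B } B]
{{[{B}B]}B}B ⇒ {{[{{}}B]}B}B   [B -> { }]
{{[{{}}B]}B}B ⇒ {{[{{}}{}]}B}B   [B -> { }]
{{[{{}}{}]}B}B ⇒ {{[{{}}{}]}{}}B   [B -> { }]
{{[{{}}{}]}{}}B ⇒ {{[{{}}{}]}{}}{}   [B -> { }]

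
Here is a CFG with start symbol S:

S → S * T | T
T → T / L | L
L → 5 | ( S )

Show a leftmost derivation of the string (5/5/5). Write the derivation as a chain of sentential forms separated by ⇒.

S ⇒ T ⇒ L ⇒ (S) ⇒ (T) ⇒ (T/L) ⇒ (T/L/L) ⇒ (L/L/L) ⇒ (5/L/L) ⇒ (5/5/L) ⇒ (5/5/5)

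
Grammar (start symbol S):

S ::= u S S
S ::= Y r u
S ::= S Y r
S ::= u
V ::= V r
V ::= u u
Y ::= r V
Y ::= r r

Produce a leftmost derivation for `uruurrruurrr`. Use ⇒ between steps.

S ⇒ SYr   [S ::= S Y r]
SYr ⇒ uSSYr   [S ::= u S S]
uSSYr ⇒ uYruSYr   [S ::= Y r u]
uYruSYr ⇒ urVruSYr   [Y ::= r V]
urVruSYr ⇒ urVrruSYr   [V ::= V r]
urVrruSYr ⇒ urVrrruSYr   [V ::= V r]
urVrrruSYr ⇒ uruurrruSYr   [V ::= u u]
uruurrruSYr ⇒ uruurrruuYr   [S ::= u]
uruurrruuYr ⇒ uruurrruurrr   [Y ::= r r]

S⇒SYr⇒uSSYr⇒uYruSYr⇒urVruSYr⇒urVrruSYr⇒urVrrruSYr⇒uruurrruSYr⇒uruurrruuYr⇒uruurrruurrr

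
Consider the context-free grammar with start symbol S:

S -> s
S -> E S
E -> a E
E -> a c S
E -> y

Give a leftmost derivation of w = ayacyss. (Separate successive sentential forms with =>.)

S=>ES=>aES=>ayS=>ayES=>ayacSS=>ayacESS=>ayacySS=>ayacysS=>ayacyss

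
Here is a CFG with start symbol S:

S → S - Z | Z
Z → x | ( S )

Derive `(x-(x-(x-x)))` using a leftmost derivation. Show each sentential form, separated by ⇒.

S ⇒ Z ⇒ (S) ⇒ (S-Z) ⇒ (Z-Z) ⇒ (x-Z) ⇒ (x-(S)) ⇒ (x-(S-Z)) ⇒ (x-(Z-Z)) ⇒ (x-(x-Z)) ⇒ (x-(x-(S))) ⇒ (x-(x-(S-Z))) ⇒ (x-(x-(Z-Z))) ⇒ (x-(x-(x-Z))) ⇒ (x-(x-(x-x)))

S ⇒ Z   [S → Z]
Z ⇒ (S)   [Z → ( S )]
(S) ⇒ (S-Z)   [S → S - Z]
(S-Z) ⇒ (Z-Z)   [S → Z]
(Z-Z) ⇒ (x-Z)   [Z → x]
(x-Z) ⇒ (x-(S))   [Z → ( S )]
(x-(S)) ⇒ (x-(S-Z))   [S → S - Z]
(x-(S-Z)) ⇒ (x-(Z-Z))   [S → Z]
(x-(Z-Z)) ⇒ (x-(x-Z))   [Z → x]
(x-(x-Z)) ⇒ (x-(x-(S)))   [Z → ( S )]
(x-(x-(S))) ⇒ (x-(x-(S-Z)))   [S → S - Z]
(x-(x-(S-Z))) ⇒ (x-(x-(Z-Z)))   [S → Z]
(x-(x-(Z-Z))) ⇒ (x-(x-(x-Z)))   [Z → x]
(x-(x-(x-Z))) ⇒ (x-(x-(x-x)))   [Z → x]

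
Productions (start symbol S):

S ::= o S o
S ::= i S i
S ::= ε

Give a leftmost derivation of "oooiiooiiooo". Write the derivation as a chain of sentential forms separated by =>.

S => oSo   [S ::= o S o]
oSo => ooSoo   [S ::= o S o]
ooSoo => oooSooo   [S ::= o S o]
oooSooo => oooiSiooo   [S ::= i S i]
oooiSiooo => oooiiSiiooo   [S ::= i S i]
oooiiSiiooo => oooiioSoiiooo   [S ::= o S o]
oooiioSoiiooo => oooiiooiiooo   [S ::= ε]

S=>oSo=>ooSoo=>oooSooo=>oooiSiooo=>oooiiSiiooo=>oooiioSoiiooo=>oooiiooiiooo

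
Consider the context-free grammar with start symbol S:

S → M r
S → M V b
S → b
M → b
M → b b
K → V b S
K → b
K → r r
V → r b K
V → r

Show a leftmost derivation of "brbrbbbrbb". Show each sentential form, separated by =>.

S => MVb   [S → M V b]
MVb => bVb   [M → b]
bVb => brbKb   [V → r b K]
brbKb => brbVbSb   [K → V b S]
brbVbSb => brbrbSb   [V → r]
brbrbSb => brbrbMVbb   [S → M V b]
brbrbMVbb => brbrbbbVbb   [M → b b]
brbrbbbVbb => brbrbbbrbb   [V → r]

S => MVb => bVb => brbKb => brbVbSb => brbrbSb => brbrbMVbb => brbrbbbVbb => brbrbbbrbb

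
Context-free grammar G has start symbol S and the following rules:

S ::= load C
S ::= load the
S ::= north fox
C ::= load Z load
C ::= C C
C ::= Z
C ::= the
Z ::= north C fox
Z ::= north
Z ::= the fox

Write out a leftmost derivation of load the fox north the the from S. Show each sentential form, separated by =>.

S => load C => load C C => load Z C => load the fox C => load the fox C C => load the fox Z C => load the fox north C => load the fox north C C => load the fox north the C => load the fox north the the

S => load C   [S ::= load C]
load C => load C C   [C ::= C C]
load C C => load Z C   [C ::= Z]
load Z C => load the fox C   [Z ::= the fox]
load the fox C => load the fox C C   [C ::= C C]
load the fox C C => load the fox Z C   [C ::= Z]
load the fox Z C => load the fox north C   [Z ::= north]
load the fox north C => load the fox north C C   [C ::= C C]
load the fox north C C => load the fox north the C   [C ::= the]
load the fox north the C => load the fox north the the   [C ::= the]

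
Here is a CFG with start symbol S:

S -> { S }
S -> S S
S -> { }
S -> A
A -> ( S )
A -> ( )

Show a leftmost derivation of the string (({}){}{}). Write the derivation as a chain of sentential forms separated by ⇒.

S ⇒ A   [S -> A]
A ⇒ (S)   [A -> ( S )]
(S) ⇒ (SS)   [S -> S S]
(SS) ⇒ (AS)   [S -> A]
(AS) ⇒ ((S)S)   [A -> ( S )]
((S)S) ⇒ (({})S)   [S -> { }]
(({})S) ⇒ (({})SS)   [S -> S S]
(({})SS) ⇒ (({}){}S)   [S -> { }]
(({}){}S) ⇒ (({}){}{})   [S -> { }]

S ⇒ A ⇒ (S) ⇒ (SS) ⇒ (AS) ⇒ ((S)S) ⇒ (({})S) ⇒ (({})SS) ⇒ (({}){}S) ⇒ (({}){}{})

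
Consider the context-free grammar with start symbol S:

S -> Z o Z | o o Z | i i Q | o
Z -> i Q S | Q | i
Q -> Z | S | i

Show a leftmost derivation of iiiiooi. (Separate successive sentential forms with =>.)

S => iiQ => iiZ => iiiQS => iiiZS => iiiiS => iiiiooZ => iiiiooi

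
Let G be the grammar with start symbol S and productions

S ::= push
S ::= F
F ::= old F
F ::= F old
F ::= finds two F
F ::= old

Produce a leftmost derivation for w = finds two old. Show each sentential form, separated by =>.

S => F => finds two F => finds two old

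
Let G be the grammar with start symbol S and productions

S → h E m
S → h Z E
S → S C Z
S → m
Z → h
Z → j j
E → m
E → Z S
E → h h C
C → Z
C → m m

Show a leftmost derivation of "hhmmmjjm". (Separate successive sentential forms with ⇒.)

S⇒hEm⇒hZSm⇒hhSm⇒hhSCZm⇒hhmCZm⇒hhmmmZm⇒hhmmmjjm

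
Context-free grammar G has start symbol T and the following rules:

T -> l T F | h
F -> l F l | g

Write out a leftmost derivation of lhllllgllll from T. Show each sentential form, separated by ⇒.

T ⇒ lTF ⇒ lhF ⇒ lhlFl ⇒ lhllFll ⇒ lhlllFlll ⇒ lhllllFllll ⇒ lhllllgllll

T ⇒ lTF   [T -> l T F]
lTF ⇒ lhF   [T -> h]
lhF ⇒ lhlFl   [F -> l F l]
lhlFl ⇒ lhllFll   [F -> l F l]
lhllFll ⇒ lhlllFlll   [F -> l F l]
lhlllFlll ⇒ lhllllFllll   [F -> l F l]
lhllllFllll ⇒ lhllllgllll   [F -> g]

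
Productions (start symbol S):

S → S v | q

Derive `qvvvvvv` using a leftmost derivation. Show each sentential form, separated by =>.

S => Sv => Svv => Svvv => Svvvv => Svvvvv => Svvvvvv => qvvvvvv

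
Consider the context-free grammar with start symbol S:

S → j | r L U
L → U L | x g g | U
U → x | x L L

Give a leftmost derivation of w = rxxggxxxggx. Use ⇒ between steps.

S ⇒ rLU ⇒ rUU ⇒ rxLLU ⇒ rxxggLU ⇒ rxxggULU ⇒ rxxggxLU ⇒ rxxggxULU ⇒ rxxggxxLU ⇒ rxxggxxxggU ⇒ rxxggxxxggx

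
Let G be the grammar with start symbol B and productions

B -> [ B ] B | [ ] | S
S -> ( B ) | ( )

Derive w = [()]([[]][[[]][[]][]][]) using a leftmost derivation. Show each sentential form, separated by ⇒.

B ⇒ [B]B ⇒ [S]B ⇒ [()]B ⇒ [()]S ⇒ [()](B) ⇒ [()]([B]B) ⇒ [()]([[]]B) ⇒ [()]([[]][B]B) ⇒ [()]([[]][[B]B]B) ⇒ [()]([[]][[[]]B]B) ⇒ [()]([[]][[[]][B]B]B) ⇒ [()]([[]][[[]][[]]B]B) ⇒ [()]([[]][[[]][[]][]]B) ⇒ [()]([[]][[[]][[]][]][])

B ⇒ [B]B   [B -> [ B ] B]
[B]B ⇒ [S]B   [B -> S]
[S]B ⇒ [()]B   [S -> ( )]
[()]B ⇒ [()]S   [B -> S]
[()]S ⇒ [()](B)   [S -> ( B )]
[()](B) ⇒ [()]([B]B)   [B -> [ B ] B]
[()]([B]B) ⇒ [()]([[]]B)   [B -> [ ]]
[()]([[]]B) ⇒ [()]([[]][B]B)   [B -> [ B ] B]
[()]([[]][B]B) ⇒ [()]([[]][[B]B]B)   [B -> [ B ] B]
[()]([[]][[B]B]B) ⇒ [()]([[]][[[]]B]B)   [B -> [ ]]
[()]([[]][[[]]B]B) ⇒ [()]([[]][[[]][B]B]B)   [B -> [ B ] B]
[()]([[]][[[]][B]B]B) ⇒ [()]([[]][[[]][[]]B]B)   [B -> [ ]]
[()]([[]][[[]][[]]B]B) ⇒ [()]([[]][[[]][[]][]]B)   [B -> [ ]]
[()]([[]][[[]][[]][]]B) ⇒ [()]([[]][[[]][[]][]][])   [B -> [ ]]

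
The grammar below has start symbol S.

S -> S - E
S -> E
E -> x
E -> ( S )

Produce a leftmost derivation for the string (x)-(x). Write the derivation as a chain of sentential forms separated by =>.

S => S-E   [S -> S - E]
S-E => E-E   [S -> E]
E-E => (S)-E   [E -> ( S )]
(S)-E => (E)-E   [S -> E]
(E)-E => (x)-E   [E -> x]
(x)-E => (x)-(S)   [E -> ( S )]
(x)-(S) => (x)-(E)   [S -> E]
(x)-(E) => (x)-(x)   [E -> x]

S => S-E => E-E => (S)-E => (E)-E => (x)-E => (x)-(S) => (x)-(E) => (x)-(x)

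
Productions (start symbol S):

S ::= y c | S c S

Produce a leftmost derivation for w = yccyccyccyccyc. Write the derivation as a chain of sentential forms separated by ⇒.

S⇒ScS⇒ScScS⇒ScScScS⇒ScScScScS⇒yccScScScS⇒yccyccScScS⇒yccyccyccScS⇒yccyccyccyccS⇒yccyccyccyccyc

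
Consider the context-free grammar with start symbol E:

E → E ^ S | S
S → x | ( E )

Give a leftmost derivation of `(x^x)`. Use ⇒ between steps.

E ⇒ S ⇒ (E) ⇒ (E^S) ⇒ (S^S) ⇒ (x^S) ⇒ (x^x)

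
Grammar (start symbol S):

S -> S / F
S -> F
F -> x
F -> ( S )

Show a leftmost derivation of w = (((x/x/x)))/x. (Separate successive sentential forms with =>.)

S=>S/F=>F/F=>(S)/F=>(F)/F=>((S))/F=>((F))/F=>(((S)))/F=>(((S/F)))/F=>(((S/F/F)))/F=>(((F/F/F)))/F=>(((x/F/F)))/F=>(((x/x/F)))/F=>(((x/x/x)))/F=>(((x/x/x)))/x

S => S/F   [S -> S / F]
S/F => F/F   [S -> F]
F/F => (S)/F   [F -> ( S )]
(S)/F => (F)/F   [S -> F]
(F)/F => ((S))/F   [F -> ( S )]
((S))/F => ((F))/F   [S -> F]
((F))/F => (((S)))/F   [F -> ( S )]
(((S)))/F => (((S/F)))/F   [S -> S / F]
(((S/F)))/F => (((S/F/F)))/F   [S -> S / F]
(((S/F/F)))/F => (((F/F/F)))/F   [S -> F]
(((F/F/F)))/F => (((x/F/F)))/F   [F -> x]
(((x/F/F)))/F => (((x/x/F)))/F   [F -> x]
(((x/x/F)))/F => (((x/x/x)))/F   [F -> x]
(((x/x/x)))/F => (((x/x/x)))/x   [F -> x]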